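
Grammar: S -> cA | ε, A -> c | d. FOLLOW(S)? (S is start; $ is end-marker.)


$ ∈ FOLLOW(S). For each A -> αBβ: add FIRST(β)\{ε} to FOLLOW(B); if β nullable, add FOLLOW(A).
FOLLOW(S) = {$}


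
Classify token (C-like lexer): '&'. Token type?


Pattern: operator symbol
Type: OPERATOR


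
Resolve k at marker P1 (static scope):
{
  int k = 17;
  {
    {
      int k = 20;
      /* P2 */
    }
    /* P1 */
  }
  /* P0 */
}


P1's block does not declare k; resolves to the enclosing declaration at depth 0
k = 17


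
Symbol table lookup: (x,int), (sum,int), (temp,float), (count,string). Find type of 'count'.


Lookup 'count' → type string


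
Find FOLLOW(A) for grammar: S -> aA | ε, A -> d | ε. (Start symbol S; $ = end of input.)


$ ∈ FOLLOW(S). For each A -> αBβ: add FIRST(β)\{ε} to FOLLOW(B); if β nullable, add FOLLOW(A).
FOLLOW(A) = {$}


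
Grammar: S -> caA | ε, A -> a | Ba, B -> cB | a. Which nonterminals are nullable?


A nonterminal is nullable iff some alternative derives ε (directly, or every symbol in it is nullable)
Nullable: {S}


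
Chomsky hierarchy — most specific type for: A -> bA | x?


Right-linear: every RHS is a terminal or a terminal followed by one nonterminal
Classification: Type 3 (Regular)


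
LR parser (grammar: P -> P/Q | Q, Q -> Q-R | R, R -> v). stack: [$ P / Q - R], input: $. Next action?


handle 'Q-R' on top
Action: reduce (Q -> Q-R)


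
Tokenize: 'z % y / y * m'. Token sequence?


Scan left to right, longest-match per lexeme
Tokens: ID(z), OP(%), ID(y), OP(/), ID(y), OP(*), ID(m)


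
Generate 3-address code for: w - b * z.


Break into single-operator statements:
t1 = b * z
t2 = w - t1


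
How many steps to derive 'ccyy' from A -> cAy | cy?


Derivation: A => cAy => ccyy
Steps: 2


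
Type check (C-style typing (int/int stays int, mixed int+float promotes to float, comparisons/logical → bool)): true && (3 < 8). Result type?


Operand types: bool && bool
Rule: logical operators take bool operands and yield bool
Result type: bool


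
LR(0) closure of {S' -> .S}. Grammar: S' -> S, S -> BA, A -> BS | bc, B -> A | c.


Start: S' -> .S
For each item with dot before a nonterminal B, add B -> .γ for every B-production
Closure: [S' -> .S, S -> .BA, B -> .A, B -> .c, A -> .BS, A -> .bc]


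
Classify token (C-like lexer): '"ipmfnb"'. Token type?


Pattern: double-quoted sequence
Type: STRING_LITERAL


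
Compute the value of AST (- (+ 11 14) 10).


Evaluate inner: (+ 11 14) = 25
Evaluate root: (- 25 10) = 15
Result: 15


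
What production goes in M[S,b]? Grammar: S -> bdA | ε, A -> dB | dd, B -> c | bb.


For [S, b]: 'b' ∈ FIRST(bdA)
Entry: S -> bdA


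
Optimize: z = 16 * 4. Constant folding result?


16 * 4 = 64 at compile time
Optimized: z = 64


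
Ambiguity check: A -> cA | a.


right-linear, alternatives start with distinct terminals 'c' vs 'a': unique leftmost derivation
Unambiguous


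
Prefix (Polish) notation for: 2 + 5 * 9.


'*' binds tighter: tree is (+ 2 (* 5 9))
Prefix: + 2 * 5 9


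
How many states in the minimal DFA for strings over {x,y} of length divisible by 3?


Track length mod 3: states 0..2, accept at 0
Minimal DFA: 3 states


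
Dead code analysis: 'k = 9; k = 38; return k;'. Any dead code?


first assignment to k is overwritten before any read
Dead: 'k = 9'


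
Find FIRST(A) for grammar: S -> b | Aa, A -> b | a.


Per alternative of A: FIRST(b) = {b}; FIRST(a) = {a}
FIRST(A) = {a, b}


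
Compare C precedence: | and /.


'/' is multiplicative (level 10); '|' is bitwise OR (level 3)
Higher level binds tighter
'/' has higher precedence than '|'


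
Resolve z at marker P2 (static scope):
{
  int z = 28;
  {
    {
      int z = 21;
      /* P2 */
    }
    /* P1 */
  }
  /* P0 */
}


z declared in the same block as P2
z = 21


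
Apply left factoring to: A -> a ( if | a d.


Common prefix: 'a'
Factored: A -> a A', A' -> ( if | d


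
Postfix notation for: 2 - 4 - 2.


Left to right (same or higher precedence on left)
Postfix: 2 4 - 2 -


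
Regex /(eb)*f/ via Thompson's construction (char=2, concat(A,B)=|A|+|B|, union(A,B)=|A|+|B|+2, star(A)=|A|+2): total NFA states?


Syntax tree has 3 char leaf(s), 0 union(s), 1 star(s)
chars contribute 3×2 = 6; each union adds +2; each star adds +2
Total: 6 + 0 + 2 = 8 states


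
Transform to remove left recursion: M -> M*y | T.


Left-recursive alternatives: M*y; non-recursive: T
Introduce M': M -> TM', M' -> *yM' | ε


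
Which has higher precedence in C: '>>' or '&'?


'>>' is shift (level 8); '&' is bitwise AND (level 5)
Higher level binds tighter
'>>' has higher precedence than '&'


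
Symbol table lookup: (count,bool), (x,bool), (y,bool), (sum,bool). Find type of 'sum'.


Lookup 'sum' → type bool


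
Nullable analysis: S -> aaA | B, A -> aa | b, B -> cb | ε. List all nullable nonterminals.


A nonterminal is nullable iff some alternative derives ε (directly, or every symbol in it is nullable)
Nullable: {B, S}


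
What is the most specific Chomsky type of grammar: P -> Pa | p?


Left-linear: every RHS is a terminal or one nonterminal followed by a terminal
Classification: Type 3 (Regular)


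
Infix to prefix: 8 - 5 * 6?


'*' binds tighter: tree is (- 8 (* 5 6))
Prefix: - 8 * 5 6


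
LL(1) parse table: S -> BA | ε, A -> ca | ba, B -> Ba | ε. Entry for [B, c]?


For [B, c]: ε is nullable and 'c' ∈ FOLLOW(B)
Entry: B -> ε


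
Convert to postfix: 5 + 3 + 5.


Left to right (same or higher precedence on left)
Postfix: 5 3 + 5 +


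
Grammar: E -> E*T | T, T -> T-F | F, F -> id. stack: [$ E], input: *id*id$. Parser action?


shift '*' to continue E -> E*T
Action: shift


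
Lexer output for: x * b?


Scan left to right, longest-match per lexeme
Tokens: ID(x), OP(*), ID(b)


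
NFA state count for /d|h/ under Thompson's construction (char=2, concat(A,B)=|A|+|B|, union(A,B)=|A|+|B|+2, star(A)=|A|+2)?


Syntax tree has 2 char leaf(s), 1 union(s), 0 star(s)
chars contribute 2×2 = 4; each union adds +2; each star adds +2
Total: 4 + 2 + 0 = 6 states


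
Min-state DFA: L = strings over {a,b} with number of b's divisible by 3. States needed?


Track (count of b) mod 3: states 0..2, accept at 0
Minimal DFA: 3 states


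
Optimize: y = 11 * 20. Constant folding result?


11 * 20 = 220 at compile time
Optimized: y = 220


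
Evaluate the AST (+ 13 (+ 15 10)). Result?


Evaluate inner: (+ 15 10) = 25
Evaluate root: (+ 13 25) = 38
Result: 38


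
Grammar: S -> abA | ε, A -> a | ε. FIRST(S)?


Per alternative of S: FIRST(abA) = {a}; FIRST(ε) = {ε}
FIRST(S) = {a, ε}


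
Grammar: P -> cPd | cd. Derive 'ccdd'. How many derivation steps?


Derivation: P => cPd => ccdd
Steps: 2


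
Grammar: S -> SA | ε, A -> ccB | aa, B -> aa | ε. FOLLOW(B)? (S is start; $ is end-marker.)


$ ∈ FOLLOW(S). For each A -> αBβ: add FIRST(β)\{ε} to FOLLOW(B); if β nullable, add FOLLOW(A).
FOLLOW(B) = {$, a, c}


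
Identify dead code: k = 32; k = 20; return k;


first assignment to k is overwritten before any read
Dead: 'k = 32'


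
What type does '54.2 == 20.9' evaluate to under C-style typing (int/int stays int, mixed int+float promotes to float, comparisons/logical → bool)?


Operand types: float == float
Rule: comparison yields bool
Result type: bool


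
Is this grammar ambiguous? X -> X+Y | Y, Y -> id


precedence layered via separate nonterminal Y: deterministic
Unambiguous


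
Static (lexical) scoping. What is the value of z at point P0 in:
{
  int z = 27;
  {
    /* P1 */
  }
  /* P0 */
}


z declared in the same block as P0
z = 27


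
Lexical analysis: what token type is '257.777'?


Pattern: digits with a decimal point
Type: FLOAT_LITERAL


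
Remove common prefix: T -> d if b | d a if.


Common prefix: 'd'
Factored: T -> d T', T' -> if b | a if


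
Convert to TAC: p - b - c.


Break into single-operator statements:
t1 = p - b
t2 = t1 - c


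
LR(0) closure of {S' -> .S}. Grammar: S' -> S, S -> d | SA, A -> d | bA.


Start: S' -> .S
For each item with dot before a nonterminal B, add B -> .γ for every B-production
Closure: [S' -> .S, S -> .d, S -> .SA]


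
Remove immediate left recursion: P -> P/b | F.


Left-recursive alternatives: P/b; non-recursive: F
Introduce P': P -> FP', P' -> /bP' | ε


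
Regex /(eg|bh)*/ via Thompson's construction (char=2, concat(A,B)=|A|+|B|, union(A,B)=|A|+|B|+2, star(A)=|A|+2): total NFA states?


Syntax tree has 4 char leaf(s), 1 union(s), 1 star(s)
chars contribute 4×2 = 8; each union adds +2; each star adds +2
Total: 8 + 2 + 2 = 12 states


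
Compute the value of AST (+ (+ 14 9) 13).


Evaluate inner: (+ 14 9) = 23
Evaluate root: (+ 23 13) = 36
Result: 36


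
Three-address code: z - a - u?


Break into single-operator statements:
t1 = z - a
t2 = t1 - u


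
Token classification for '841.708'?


Pattern: digits with a decimal point
Type: FLOAT_LITERAL


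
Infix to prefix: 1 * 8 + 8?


left-to-right (same/higher precedence on left): tree is (+ (* 1 8) 8)
Prefix: + * 1 8 8


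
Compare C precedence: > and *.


'*' is multiplicative (level 10); '>' is relational (level 7)
Higher level binds tighter
'*' has higher precedence than '>'


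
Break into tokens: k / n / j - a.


Scan left to right, longest-match per lexeme
Tokens: ID(k), OP(/), ID(n), OP(/), ID(j), OP(-), ID(a)


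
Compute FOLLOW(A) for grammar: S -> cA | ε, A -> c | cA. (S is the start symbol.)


$ ∈ FOLLOW(S). For each A -> αBβ: add FIRST(β)\{ε} to FOLLOW(B); if β nullable, add FOLLOW(A).
FOLLOW(A) = {$}


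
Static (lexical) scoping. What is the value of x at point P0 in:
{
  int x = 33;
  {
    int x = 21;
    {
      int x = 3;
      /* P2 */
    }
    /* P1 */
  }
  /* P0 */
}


x declared in the same block as P0
x = 33


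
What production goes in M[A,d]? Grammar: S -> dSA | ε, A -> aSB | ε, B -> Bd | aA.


For [A, d]: ε is nullable and 'd' ∈ FOLLOW(A)
Entry: A -> ε


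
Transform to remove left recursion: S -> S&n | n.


Left-recursive alternatives: S&n; non-recursive: n
Introduce S': S -> nS', S' -> &nS' | ε


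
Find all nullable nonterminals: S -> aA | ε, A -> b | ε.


A nonterminal is nullable iff some alternative derives ε (directly, or every symbol in it is nullable)
Nullable: {A, S}


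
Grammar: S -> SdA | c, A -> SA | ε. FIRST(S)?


Per alternative of S: FIRST(SdA) = {c}; FIRST(c) = {c}
FIRST(S) = {c}


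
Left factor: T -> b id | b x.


Common prefix: 'b'
Factored: T -> b T', T' -> id | x


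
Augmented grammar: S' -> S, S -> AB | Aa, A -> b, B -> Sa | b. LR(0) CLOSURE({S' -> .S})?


Start: S' -> .S
For each item with dot before a nonterminal B, add B -> .γ for every B-production
Closure: [S' -> .S, S -> .AB, S -> .Aa, A -> .b]


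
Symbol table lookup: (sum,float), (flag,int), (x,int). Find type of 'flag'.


Lookup 'flag' → type int


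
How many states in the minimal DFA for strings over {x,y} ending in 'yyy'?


Track the longest suffix of input matching a prefix of 'yyy': 4 classes (prefixes of length 0..3)
Minimal DFA: 4 states


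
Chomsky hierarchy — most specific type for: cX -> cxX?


LHS has context (more than one symbol) and |LHS| ≤ |RHS|
Classification: Type 1 (Context-Sensitive)


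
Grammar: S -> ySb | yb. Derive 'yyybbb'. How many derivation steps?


Derivation: S => ySb => yySbb => yyybbb
Steps: 3


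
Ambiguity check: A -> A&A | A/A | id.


'id&id/id' has two parse trees (no precedence encoded between & and /)
Ambiguous


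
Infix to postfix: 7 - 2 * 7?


* has higher precedence, evaluate 2*7 first
Postfix: 7 2 7 * -


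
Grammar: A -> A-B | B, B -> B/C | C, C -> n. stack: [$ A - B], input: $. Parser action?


handle 'A-B' on top; lookahead ∈ FOLLOW(A) = {-, $}
Action: reduce (A -> A-B)


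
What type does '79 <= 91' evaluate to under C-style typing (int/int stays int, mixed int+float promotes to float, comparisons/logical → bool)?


Operand types: int <= int
Rule: comparison yields bool
Result type: bool


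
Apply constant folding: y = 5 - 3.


5 - 3 = 2 at compile time
Optimized: y = 2


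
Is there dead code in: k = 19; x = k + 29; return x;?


k is read by x's definition; x is returned
No dead code


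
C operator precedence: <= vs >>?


'>>' is shift (level 8); '<=' is relational (level 7)
Higher level binds tighter
'>>' has higher precedence than '<='


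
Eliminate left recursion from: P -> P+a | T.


Left-recursive alternatives: P+a; non-recursive: T
Introduce P': P -> TP', P' -> +aP' | ε


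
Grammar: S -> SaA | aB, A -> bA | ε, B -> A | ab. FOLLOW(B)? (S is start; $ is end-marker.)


$ ∈ FOLLOW(S). For each A -> αBβ: add FIRST(β)\{ε} to FOLLOW(B); if β nullable, add FOLLOW(A).
FOLLOW(B) = {$, a}


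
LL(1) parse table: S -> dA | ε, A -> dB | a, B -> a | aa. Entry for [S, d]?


For [S, d]: 'd' ∈ FIRST(dA)
Entry: S -> dA


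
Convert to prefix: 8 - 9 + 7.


left-to-right (same/higher precedence on left): tree is (+ (- 8 9) 7)
Prefix: + - 8 9 7


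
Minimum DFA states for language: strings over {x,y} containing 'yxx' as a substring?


KMP-style automaton: 3 progress states + 1 absorbing accept = 4
Minimal DFA: 4 states


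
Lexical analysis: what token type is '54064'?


Pattern: digits only
Type: INTEGER_LITERAL


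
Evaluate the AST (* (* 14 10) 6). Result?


Evaluate inner: (* 14 10) = 140
Evaluate root: (* 140 6) = 840
Result: 840


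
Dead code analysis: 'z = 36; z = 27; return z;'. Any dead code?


first assignment to z is overwritten before any read
Dead: 'z = 36'


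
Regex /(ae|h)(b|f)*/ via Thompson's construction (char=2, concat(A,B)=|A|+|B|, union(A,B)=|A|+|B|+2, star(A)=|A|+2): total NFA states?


Syntax tree has 5 char leaf(s), 2 union(s), 1 star(s)
chars contribute 5×2 = 10; each union adds +2; each star adds +2
Total: 10 + 4 + 2 = 16 states


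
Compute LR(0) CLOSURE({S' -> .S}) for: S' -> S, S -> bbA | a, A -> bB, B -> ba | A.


Start: S' -> .S
For each item with dot before a nonterminal B, add B -> .γ for every B-production
Closure: [S' -> .S, S -> .bbA, S -> .a]


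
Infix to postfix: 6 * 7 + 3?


Left to right (same or higher precedence on left)
Postfix: 6 7 * 3 +


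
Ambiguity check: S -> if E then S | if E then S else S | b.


dangling else: 'if E then if E then b else b' parses two ways
Ambiguous


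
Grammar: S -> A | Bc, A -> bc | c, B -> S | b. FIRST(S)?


Per alternative of S: FIRST(A) = {b, c}; FIRST(Bc) = {b, c}
FIRST(S) = {b, c}


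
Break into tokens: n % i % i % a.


Scan left to right, longest-match per lexeme
Tokens: ID(n), OP(%), ID(i), OP(%), ID(i), OP(%), ID(a)


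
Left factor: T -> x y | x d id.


Common prefix: 'x'
Factored: T -> x T', T' -> y | d id


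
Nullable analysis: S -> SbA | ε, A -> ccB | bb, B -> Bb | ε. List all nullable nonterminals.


A nonterminal is nullable iff some alternative derives ε (directly, or every symbol in it is nullable)
Nullable: {B, S}


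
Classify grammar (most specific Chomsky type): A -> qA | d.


Right-linear: every RHS is a terminal or a terminal followed by one nonterminal
Classification: Type 3 (Regular)


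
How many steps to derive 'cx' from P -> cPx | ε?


Derivation: P => cPx => cx
Steps: 2


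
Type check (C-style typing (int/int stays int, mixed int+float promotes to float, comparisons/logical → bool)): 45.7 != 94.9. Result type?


Operand types: float != float
Rule: comparison yields bool
Result type: bool


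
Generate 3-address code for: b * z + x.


Break into single-operator statements:
t1 = b * z
t2 = t1 + x


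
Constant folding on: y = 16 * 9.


16 * 9 = 144 at compile time
Optimized: y = 144


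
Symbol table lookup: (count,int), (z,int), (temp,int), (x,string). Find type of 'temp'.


Lookup 'temp' → type int


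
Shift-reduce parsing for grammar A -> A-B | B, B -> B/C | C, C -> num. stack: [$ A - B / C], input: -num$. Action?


handle 'B/C' on top
Action: reduce (B -> B/C)


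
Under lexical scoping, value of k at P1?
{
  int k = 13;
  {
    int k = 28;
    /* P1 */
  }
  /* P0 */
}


k declared in the same block as P1
k = 28


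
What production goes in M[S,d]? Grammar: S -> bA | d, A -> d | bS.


For [S, d]: 'd' ∈ FIRST(d)
Entry: S -> d


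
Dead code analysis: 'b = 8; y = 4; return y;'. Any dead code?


b is assigned but never read
Dead: 'b = 8'


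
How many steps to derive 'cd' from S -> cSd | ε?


Derivation: S => cSd => cd
Steps: 2


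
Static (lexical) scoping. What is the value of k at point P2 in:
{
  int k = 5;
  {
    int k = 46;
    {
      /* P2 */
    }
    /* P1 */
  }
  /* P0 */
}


P2's block does not declare k; resolves to the enclosing declaration at depth 1
k = 46


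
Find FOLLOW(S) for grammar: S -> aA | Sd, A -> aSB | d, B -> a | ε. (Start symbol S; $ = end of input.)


$ ∈ FOLLOW(S). For each A -> αBβ: add FIRST(β)\{ε} to FOLLOW(B); if β nullable, add FOLLOW(A).
FOLLOW(S) = {$, a, d}


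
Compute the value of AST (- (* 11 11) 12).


Evaluate inner: (* 11 11) = 121
Evaluate root: (- 121 12) = 109
Result: 109


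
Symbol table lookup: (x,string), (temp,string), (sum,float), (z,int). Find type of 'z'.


Lookup 'z' → type int


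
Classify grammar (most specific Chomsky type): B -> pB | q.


Right-linear: every RHS is a terminal or a terminal followed by one nonterminal
Classification: Type 3 (Regular)


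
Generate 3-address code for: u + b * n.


Break into single-operator statements:
t1 = b * n
t2 = u + t1


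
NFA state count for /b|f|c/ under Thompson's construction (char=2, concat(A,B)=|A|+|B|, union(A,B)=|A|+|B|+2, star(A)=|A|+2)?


Syntax tree has 3 char leaf(s), 2 union(s), 0 star(s)
chars contribute 3×2 = 6; each union adds +2; each star adds +2
Total: 6 + 4 + 0 = 10 states


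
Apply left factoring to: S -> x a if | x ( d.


Common prefix: 'x'
Factored: S -> x S', S' -> a if | ( d


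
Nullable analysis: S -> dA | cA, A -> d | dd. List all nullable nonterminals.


A nonterminal is nullable iff some alternative derives ε (directly, or every symbol in it is nullable)
Nullable: {}


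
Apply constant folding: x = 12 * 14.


12 * 14 = 168 at compile time
Optimized: x = 168


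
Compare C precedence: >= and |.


'>=' is relational (level 7); '|' is bitwise OR (level 3)
Higher level binds tighter
'>=' has higher precedence than '|'


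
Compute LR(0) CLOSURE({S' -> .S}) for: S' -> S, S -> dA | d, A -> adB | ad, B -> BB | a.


Start: S' -> .S
For each item with dot before a nonterminal B, add B -> .γ for every B-production
Closure: [S' -> .S, S -> .dA, S -> .d]


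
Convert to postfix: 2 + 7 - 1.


Left to right (same or higher precedence on left)
Postfix: 2 7 + 1 -


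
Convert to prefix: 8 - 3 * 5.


'*' binds tighter: tree is (- 8 (* 3 5))
Prefix: - 8 * 3 5


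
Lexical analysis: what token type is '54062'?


Pattern: digits only
Type: INTEGER_LITERAL


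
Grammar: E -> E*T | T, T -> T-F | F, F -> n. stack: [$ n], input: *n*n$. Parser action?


'n' on top is the handle for F -> n
Action: reduce (F -> n)


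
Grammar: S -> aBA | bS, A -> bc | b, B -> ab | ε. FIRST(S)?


Per alternative of S: FIRST(aBA) = {a}; FIRST(bS) = {b}
FIRST(S) = {a, b}


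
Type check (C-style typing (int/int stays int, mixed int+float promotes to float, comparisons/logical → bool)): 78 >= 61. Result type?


Operand types: int >= int
Rule: comparison yields bool
Result type: bool


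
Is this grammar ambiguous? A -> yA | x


right-linear, alternatives start with distinct terminals 'y' vs 'x': unique leftmost derivation
Unambiguous


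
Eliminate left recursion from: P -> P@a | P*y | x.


Left-recursive alternatives: P@a, P*y; non-recursive: x
Introduce P': P -> xP', P' -> @aP' | *yP' | ε


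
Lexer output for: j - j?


Scan left to right, longest-match per lexeme
Tokens: ID(j), OP(-), ID(j)


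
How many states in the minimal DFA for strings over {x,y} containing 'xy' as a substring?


KMP-style automaton: 2 progress states + 1 absorbing accept = 3
Minimal DFA: 3 states


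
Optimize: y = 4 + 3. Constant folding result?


4 + 3 = 7 at compile time
Optimized: y = 7


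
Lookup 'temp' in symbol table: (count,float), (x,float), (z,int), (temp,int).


Lookup 'temp' → type int


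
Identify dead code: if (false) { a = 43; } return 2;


condition is constant false, so the whole block is unreachable
Dead: 'if (false) { a = 43; }'


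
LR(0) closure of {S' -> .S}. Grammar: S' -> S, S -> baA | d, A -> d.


Start: S' -> .S
For each item with dot before a nonterminal B, add B -> .γ for every B-production
Closure: [S' -> .S, S -> .baA, S -> .d]


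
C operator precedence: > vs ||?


'>' is relational (level 7); '||' is logical OR (level 1)
Higher level binds tighter
'>' has higher precedence than '||'


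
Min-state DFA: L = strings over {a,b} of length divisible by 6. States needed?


Track length mod 6: states 0..5, accept at 0
Minimal DFA: 6 states


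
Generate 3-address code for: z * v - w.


Break into single-operator statements:
t1 = z * v
t2 = t1 - w


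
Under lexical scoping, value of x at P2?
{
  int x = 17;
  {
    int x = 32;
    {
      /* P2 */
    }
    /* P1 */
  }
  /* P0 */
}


P2's block does not declare x; resolves to the enclosing declaration at depth 1
x = 32


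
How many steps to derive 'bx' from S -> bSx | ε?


Derivation: S => bSx => bx
Steps: 2


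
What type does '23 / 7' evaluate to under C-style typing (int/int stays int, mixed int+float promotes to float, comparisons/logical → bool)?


Operand types: int / int
Rule: mixed int/float promotes to float; int/int stays int
Result type: int


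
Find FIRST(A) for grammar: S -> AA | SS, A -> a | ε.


Per alternative of A: FIRST(a) = {a}; FIRST(ε) = {ε}
FIRST(A) = {a, ε}


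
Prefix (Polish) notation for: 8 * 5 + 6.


left-to-right (same/higher precedence on left): tree is (+ (* 8 5) 6)
Prefix: + * 8 5 6


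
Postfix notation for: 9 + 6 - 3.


Left to right (same or higher precedence on left)
Postfix: 9 6 + 3 -


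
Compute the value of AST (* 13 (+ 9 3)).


Evaluate inner: (+ 9 3) = 12
Evaluate root: (* 13 12) = 156
Result: 156


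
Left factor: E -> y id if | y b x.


Common prefix: 'y'
Factored: E -> y E', E' -> id if | b x


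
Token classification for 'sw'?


Pattern: letter/underscore followed by alphanumerics, not a keyword
Type: IDENTIFIER


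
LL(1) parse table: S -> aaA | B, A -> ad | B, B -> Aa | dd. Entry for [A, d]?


For [A, d]: 'd' ∈ FIRST(B)
Entry: A -> B


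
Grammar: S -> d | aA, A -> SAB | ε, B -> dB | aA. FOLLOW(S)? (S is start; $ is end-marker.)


$ ∈ FOLLOW(S). For each A -> αBβ: add FIRST(β)\{ε} to FOLLOW(B); if β nullable, add FOLLOW(A).
FOLLOW(S) = {$, a, d}


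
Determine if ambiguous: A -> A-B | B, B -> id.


precedence layered via separate nonterminal B: deterministic
Unambiguous


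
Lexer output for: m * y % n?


Scan left to right, longest-match per lexeme
Tokens: ID(m), OP(*), ID(y), OP(%), ID(n)


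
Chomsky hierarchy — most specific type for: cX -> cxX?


LHS has context (more than one symbol) and |LHS| ≤ |RHS|
Classification: Type 1 (Context-Sensitive)


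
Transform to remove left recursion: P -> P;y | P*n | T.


Left-recursive alternatives: P;y, P*n; non-recursive: T
Introduce P': P -> TP', P' -> ;yP' | *nP' | ε


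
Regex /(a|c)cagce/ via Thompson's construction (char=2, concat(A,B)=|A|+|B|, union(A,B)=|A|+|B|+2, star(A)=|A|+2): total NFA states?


Syntax tree has 7 char leaf(s), 1 union(s), 0 star(s)
chars contribute 7×2 = 14; each union adds +2; each star adds +2
Total: 14 + 2 + 0 = 16 states


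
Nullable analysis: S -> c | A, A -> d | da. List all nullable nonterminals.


A nonterminal is nullable iff some alternative derives ε (directly, or every symbol in it is nullable)
Nullable: {}


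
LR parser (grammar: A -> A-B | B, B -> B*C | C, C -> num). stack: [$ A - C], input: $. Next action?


'C' (not preceded by B*) is the handle for B -> C
Action: reduce (B -> C)


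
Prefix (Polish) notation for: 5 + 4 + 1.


left-to-right (same/higher precedence on left): tree is (+ (+ 5 4) 1)
Prefix: + + 5 4 1


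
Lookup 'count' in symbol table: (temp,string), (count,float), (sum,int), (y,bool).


Lookup 'count' → type float


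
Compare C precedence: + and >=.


'+' is additive (level 9); '>=' is relational (level 7)
Higher level binds tighter
'+' has higher precedence than '>='


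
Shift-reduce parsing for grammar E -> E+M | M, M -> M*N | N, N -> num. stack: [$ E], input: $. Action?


start symbol E on stack, input exhausted
Action: accept


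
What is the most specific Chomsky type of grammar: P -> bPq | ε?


Single nonterminal LHS, but b^n q^n is not regular
Classification: Type 2 (Context-Free)


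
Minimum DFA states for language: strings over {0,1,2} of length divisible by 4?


Track length mod 4: states 0..3, accept at 0
Minimal DFA: 4 states


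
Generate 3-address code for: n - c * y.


Break into single-operator statements:
t1 = c * y
t2 = n - t1


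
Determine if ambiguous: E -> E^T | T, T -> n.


precedence layered via separate nonterminal T: deterministic
Unambiguous


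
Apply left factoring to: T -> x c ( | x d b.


Common prefix: 'x'
Factored: T -> x T', T' -> c ( | d b


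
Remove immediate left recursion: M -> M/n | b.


Left-recursive alternatives: M/n; non-recursive: b
Introduce M': M -> bM', M' -> /nM' | ε


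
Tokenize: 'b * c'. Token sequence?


Scan left to right, longest-match per lexeme
Tokens: ID(b), OP(*), ID(c)


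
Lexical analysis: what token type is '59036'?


Pattern: digits only
Type: INTEGER_LITERAL


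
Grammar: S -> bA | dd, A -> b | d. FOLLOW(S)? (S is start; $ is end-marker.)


$ ∈ FOLLOW(S). For each A -> αBβ: add FIRST(β)\{ε} to FOLLOW(B); if β nullable, add FOLLOW(A).
FOLLOW(S) = {$}


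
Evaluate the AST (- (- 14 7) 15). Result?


Evaluate inner: (- 14 7) = 7
Evaluate root: (- 7 15) = -8
Result: -8


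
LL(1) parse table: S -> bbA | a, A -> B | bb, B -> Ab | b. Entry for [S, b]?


For [S, b]: 'b' ∈ FIRST(bbA)
Entry: S -> bbA


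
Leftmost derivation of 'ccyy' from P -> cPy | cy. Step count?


Derivation: P => cPy => ccyy
Steps: 2


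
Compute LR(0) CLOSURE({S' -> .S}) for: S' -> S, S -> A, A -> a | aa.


Start: S' -> .S
For each item with dot before a nonterminal B, add B -> .γ for every B-production
Closure: [S' -> .S, S -> .A, A -> .a, A -> .aa]


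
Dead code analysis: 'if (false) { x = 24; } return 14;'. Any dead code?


condition is constant false, so the whole block is unreachable
Dead: 'if (false) { x = 24; }'


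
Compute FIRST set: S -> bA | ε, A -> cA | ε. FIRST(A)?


Per alternative of A: FIRST(cA) = {c}; FIRST(ε) = {ε}
FIRST(A) = {c, ε}


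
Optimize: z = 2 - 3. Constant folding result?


2 - 3 = -1 at compile time
Optimized: z = -1


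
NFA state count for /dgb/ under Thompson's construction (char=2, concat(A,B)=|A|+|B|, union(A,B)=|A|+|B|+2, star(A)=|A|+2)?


Syntax tree has 3 char leaf(s), 0 union(s), 0 star(s)
chars contribute 3×2 = 6; each union adds +2; each star adds +2
Total: 6 + 0 + 0 = 6 states


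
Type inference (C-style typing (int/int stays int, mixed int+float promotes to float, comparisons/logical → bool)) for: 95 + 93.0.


Operand types: int + float
Rule: mixed int/float promotes to float; int/int stays int
Result type: float


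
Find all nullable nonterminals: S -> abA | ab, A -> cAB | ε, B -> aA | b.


A nonterminal is nullable iff some alternative derives ε (directly, or every symbol in it is nullable)
Nullable: {A}


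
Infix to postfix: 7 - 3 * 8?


* has higher precedence, evaluate 3*8 first
Postfix: 7 3 8 * -


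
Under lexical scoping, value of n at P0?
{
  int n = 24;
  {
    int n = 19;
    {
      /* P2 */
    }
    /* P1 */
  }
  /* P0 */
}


n declared in the same block as P0
n = 24


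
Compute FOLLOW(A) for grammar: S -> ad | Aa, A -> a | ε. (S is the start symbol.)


$ ∈ FOLLOW(S). For each A -> αBβ: add FIRST(β)\{ε} to FOLLOW(B); if β nullable, add FOLLOW(A).
FOLLOW(A) = {a}


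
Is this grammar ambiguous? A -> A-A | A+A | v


'v-v+v' has two parse trees (no precedence encoded between - and +)
Ambiguous


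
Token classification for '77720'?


Pattern: digits only
Type: INTEGER_LITERAL


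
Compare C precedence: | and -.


'-' is additive (level 9); '|' is bitwise OR (level 3)
Higher level binds tighter
'-' has higher precedence than '|'


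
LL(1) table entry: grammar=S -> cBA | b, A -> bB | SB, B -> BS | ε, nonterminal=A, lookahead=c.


For [A, c]: 'c' ∈ FIRST(SB)
Entry: A -> SB


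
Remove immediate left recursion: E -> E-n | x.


Left-recursive alternatives: E-n; non-recursive: x
Introduce E': E -> xE', E' -> -nE' | ε


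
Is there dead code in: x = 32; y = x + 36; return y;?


x is read by y's definition; y is returned
No dead code


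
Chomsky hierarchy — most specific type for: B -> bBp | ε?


Single nonterminal LHS, but b^n p^n is not regular
Classification: Type 2 (Context-Free)


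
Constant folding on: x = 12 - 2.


12 - 2 = 10 at compile time
Optimized: x = 10


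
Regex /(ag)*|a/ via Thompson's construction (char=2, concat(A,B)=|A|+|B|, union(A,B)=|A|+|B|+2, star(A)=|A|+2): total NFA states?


Syntax tree has 3 char leaf(s), 1 union(s), 1 star(s)
chars contribute 3×2 = 6; each union adds +2; each star adds +2
Total: 6 + 2 + 2 = 10 states


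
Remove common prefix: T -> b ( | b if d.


Common prefix: 'b'
Factored: T -> b T', T' -> ( | if d


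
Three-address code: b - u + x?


Break into single-operator statements:
t1 = b - u
t2 = t1 + x


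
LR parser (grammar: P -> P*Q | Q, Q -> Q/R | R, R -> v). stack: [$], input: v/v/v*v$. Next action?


no handle on stack; shift 'v'
Action: shift


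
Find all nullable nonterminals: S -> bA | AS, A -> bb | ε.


A nonterminal is nullable iff some alternative derives ε (directly, or every symbol in it is nullable)
Nullable: {A}


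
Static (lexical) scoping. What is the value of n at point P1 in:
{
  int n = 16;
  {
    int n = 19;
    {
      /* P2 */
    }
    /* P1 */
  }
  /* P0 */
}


n declared in the same block as P1
n = 19


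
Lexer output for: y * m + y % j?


Scan left to right, longest-match per lexeme
Tokens: ID(y), OP(*), ID(m), OP(+), ID(y), OP(%), ID(j)


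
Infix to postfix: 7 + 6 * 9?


* has higher precedence, evaluate 6*9 first
Postfix: 7 6 9 * +


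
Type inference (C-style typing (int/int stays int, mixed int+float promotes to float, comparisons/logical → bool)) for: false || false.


Operand types: bool || bool
Rule: logical operators take bool operands and yield bool
Result type: bool


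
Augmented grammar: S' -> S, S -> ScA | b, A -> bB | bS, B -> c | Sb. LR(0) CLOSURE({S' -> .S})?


Start: S' -> .S
For each item with dot before a nonterminal B, add B -> .γ for every B-production
Closure: [S' -> .S, S -> .ScA, S -> .b]


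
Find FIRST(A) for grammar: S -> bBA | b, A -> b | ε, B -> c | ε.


Per alternative of A: FIRST(b) = {b}; FIRST(ε) = {ε}
FIRST(A) = {b, ε}


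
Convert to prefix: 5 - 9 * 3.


'*' binds tighter: tree is (- 5 (* 9 3))
Prefix: - 5 * 9 3


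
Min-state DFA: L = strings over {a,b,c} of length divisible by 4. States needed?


Track length mod 4: states 0..3, accept at 0
Minimal DFA: 4 states


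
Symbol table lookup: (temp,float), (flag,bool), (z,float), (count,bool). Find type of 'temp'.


Lookup 'temp' → type float


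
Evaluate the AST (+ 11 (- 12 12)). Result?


Evaluate inner: (- 12 12) = 0
Evaluate root: (+ 11 0) = 11
Result: 11


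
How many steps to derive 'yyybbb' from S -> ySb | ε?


Derivation: S => ySb => yySbb => yyySbbb => yyybbb
Steps: 4


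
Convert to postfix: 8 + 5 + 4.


Left to right (same or higher precedence on left)
Postfix: 8 5 + 4 +


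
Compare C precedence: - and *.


'*' is multiplicative (level 10); '-' is additive (level 9)
Higher level binds tighter
'*' has higher precedence than '-'


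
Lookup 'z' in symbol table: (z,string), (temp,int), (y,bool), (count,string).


Lookup 'z' → type string


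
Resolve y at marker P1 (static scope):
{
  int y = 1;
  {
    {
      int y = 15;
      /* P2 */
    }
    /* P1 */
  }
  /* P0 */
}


P1's block does not declare y; resolves to the enclosing declaration at depth 0
y = 1


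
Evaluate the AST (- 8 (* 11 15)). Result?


Evaluate inner: (* 11 15) = 165
Evaluate root: (- 8 165) = -157
Result: -157


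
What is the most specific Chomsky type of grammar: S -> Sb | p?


Left-linear: every RHS is a terminal or one nonterminal followed by a terminal
Classification: Type 3 (Regular)


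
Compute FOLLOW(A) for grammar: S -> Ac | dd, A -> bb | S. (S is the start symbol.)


$ ∈ FOLLOW(S). For each A -> αBβ: add FIRST(β)\{ε} to FOLLOW(B); if β nullable, add FOLLOW(A).
FOLLOW(A) = {c}


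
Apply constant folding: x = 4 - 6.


4 - 6 = -2 at compile time
Optimized: x = -2


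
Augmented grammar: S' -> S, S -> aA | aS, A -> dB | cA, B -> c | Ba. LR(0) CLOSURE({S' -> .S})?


Start: S' -> .S
For each item with dot before a nonterminal B, add B -> .γ for every B-production
Closure: [S' -> .S, S -> .aA, S -> .aS]


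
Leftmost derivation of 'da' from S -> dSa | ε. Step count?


Derivation: S => dSa => da
Steps: 2


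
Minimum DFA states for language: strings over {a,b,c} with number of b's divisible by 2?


Track (count of b) mod 2: states 0..1, accept at 0
Minimal DFA: 2 states


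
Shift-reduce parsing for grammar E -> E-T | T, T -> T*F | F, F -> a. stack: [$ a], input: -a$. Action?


'a' on top is the handle for F -> a
Action: reduce (F -> a)


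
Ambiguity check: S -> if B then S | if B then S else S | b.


dangling else: 'if B then if B then b else b' parses two ways
Ambiguous


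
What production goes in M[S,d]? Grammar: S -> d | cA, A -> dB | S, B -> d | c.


For [S, d]: 'd' ∈ FIRST(d)
Entry: S -> d


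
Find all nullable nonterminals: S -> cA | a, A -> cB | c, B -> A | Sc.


A nonterminal is nullable iff some alternative derives ε (directly, or every symbol in it is nullable)
Nullable: {}


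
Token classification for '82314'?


Pattern: digits only
Type: INTEGER_LITERAL


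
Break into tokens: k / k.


Scan left to right, longest-match per lexeme
Tokens: ID(k), OP(/), ID(k)


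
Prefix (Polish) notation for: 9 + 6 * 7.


'*' binds tighter: tree is (+ 9 (* 6 7))
Prefix: + 9 * 6 7


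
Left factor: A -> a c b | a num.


Common prefix: 'a'
Factored: A -> a A', A' -> c b | num


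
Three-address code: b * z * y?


Break into single-operator statements:
t1 = b * z
t2 = t1 * y


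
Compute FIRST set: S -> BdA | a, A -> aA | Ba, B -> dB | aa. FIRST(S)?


Per alternative of S: FIRST(BdA) = {a, d}; FIRST(a) = {a}
FIRST(S) = {a, d}


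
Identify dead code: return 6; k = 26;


statement follows a return and is unreachable
Dead: 'k = 26'


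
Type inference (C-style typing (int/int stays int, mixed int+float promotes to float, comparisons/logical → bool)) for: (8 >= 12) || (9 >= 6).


Operand types: bool || bool
Rule: logical operators take bool operands and yield bool
Result type: bool


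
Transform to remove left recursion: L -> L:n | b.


Left-recursive alternatives: L:n; non-recursive: b
Introduce L': L -> bL', L' -> :nL' | ε


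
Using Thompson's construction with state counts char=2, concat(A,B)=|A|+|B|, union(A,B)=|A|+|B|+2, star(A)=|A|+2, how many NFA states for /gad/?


Syntax tree has 3 char leaf(s), 0 union(s), 0 star(s)
chars contribute 3×2 = 6; each union adds +2; each star adds +2
Total: 6 + 0 + 0 = 6 states


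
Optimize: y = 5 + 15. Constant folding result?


5 + 15 = 20 at compile time
Optimized: y = 20


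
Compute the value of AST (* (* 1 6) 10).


Evaluate inner: (* 1 6) = 6
Evaluate root: (* 6 10) = 60
Result: 60


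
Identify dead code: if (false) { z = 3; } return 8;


condition is constant false, so the whole block is unreachable
Dead: 'if (false) { z = 3; }'


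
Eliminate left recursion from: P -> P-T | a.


Left-recursive alternatives: P-T; non-recursive: a
Introduce P': P -> aP', P' -> -TP' | ε


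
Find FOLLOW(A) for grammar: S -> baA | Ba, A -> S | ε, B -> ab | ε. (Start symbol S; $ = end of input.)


$ ∈ FOLLOW(S). For each A -> αBβ: add FIRST(β)\{ε} to FOLLOW(B); if β nullable, add FOLLOW(A).
FOLLOW(A) = {$}


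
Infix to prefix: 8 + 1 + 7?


left-to-right (same/higher precedence on left): tree is (+ (+ 8 1) 7)
Prefix: + + 8 1 7


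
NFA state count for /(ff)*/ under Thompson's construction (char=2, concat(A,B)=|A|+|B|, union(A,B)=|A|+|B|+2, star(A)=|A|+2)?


Syntax tree has 2 char leaf(s), 0 union(s), 1 star(s)
chars contribute 2×2 = 4; each union adds +2; each star adds +2
Total: 4 + 0 + 2 = 6 states


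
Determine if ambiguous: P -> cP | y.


right-linear, alternatives start with distinct terminals 'c' vs 'y': unique leftmost derivation
Unambiguous


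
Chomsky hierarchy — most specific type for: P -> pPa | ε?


Single nonterminal LHS, but p^n a^n is not regular
Classification: Type 2 (Context-Free)


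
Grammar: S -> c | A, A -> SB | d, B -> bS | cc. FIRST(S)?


Per alternative of S: FIRST(c) = {c}; FIRST(A) = {c, d}
FIRST(S) = {c, d}


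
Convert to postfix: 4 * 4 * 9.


Left to right (same or higher precedence on left)
Postfix: 4 4 * 9 *


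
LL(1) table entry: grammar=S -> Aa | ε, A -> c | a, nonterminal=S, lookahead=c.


For [S, c]: 'c' ∈ FIRST(Aa)
Entry: S -> Aa


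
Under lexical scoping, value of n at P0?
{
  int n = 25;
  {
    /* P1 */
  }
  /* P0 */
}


n declared in the same block as P0
n = 25


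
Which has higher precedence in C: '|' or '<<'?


'<<' is shift (level 8); '|' is bitwise OR (level 3)
Higher level binds tighter
'<<' has higher precedence than '|'


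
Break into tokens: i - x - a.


Scan left to right, longest-match per lexeme
Tokens: ID(i), OP(-), ID(x), OP(-), ID(a)


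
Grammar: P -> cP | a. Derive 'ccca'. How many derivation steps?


Derivation: P => cP => ccP => cccP => ccca
Steps: 4


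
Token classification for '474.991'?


Pattern: digits with a decimal point
Type: FLOAT_LITERAL


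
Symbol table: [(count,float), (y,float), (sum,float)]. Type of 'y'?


Lookup 'y' → type float


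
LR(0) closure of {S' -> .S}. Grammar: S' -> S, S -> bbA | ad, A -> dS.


Start: S' -> .S
For each item with dot before a nonterminal B, add B -> .γ for every B-production
Closure: [S' -> .S, S -> .bbA, S -> .ad]
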